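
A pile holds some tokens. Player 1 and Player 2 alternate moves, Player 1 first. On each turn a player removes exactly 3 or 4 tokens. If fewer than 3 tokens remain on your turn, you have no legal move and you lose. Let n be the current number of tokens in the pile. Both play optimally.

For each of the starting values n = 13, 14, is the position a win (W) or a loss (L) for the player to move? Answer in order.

13: W, 14: L

Compute win/loss labels from the base case upward. A position with no move is L. Any other position is W if it can reach an L in one move, else L.
n=0: no move → L
n=1: no move → L
n=2: no move → L
n=3: W (go to 0, an L position)
n=4: W (go to 1, an L position)
n=5: W (go to 2, an L position)
n=6: W (go to 2, an L position)
n=7: L (options 4(W), 3(W) are all W)
n=8: L (options 5(W), 4(W) are all W)
n=9: L (options 6(W), 5(W) are all W)
n=10: W (go to 7, an L position)
n=11: W (go to 8, an L position)
n=12: W (go to 9, an L position)
n=13: W (go to 9, an L position)
n=14: L (options 11(W), 10(W) are all W)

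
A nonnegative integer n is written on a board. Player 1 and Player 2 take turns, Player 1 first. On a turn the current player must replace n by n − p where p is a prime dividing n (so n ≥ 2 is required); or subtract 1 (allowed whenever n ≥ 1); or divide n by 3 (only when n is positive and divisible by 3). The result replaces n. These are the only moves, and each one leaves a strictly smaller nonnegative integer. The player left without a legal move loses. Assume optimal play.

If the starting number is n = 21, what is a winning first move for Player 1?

Work bottom-up. With no move the player to move loses. Otherwise the position is W if at least one move leads to an L position for the opponent, and L if every move leads to a W.
n=0: no move → L
n=1: reaches L-position 0 → W
n=2: reaches L-position 0 → W
n=3: reaches L-position 0 → W
n=4: only reaches 2(W), 3(W), all W → L
n=5: reaches L-position 0 → W
n=6: reaches L-position 4 → W
n=7: reaches L-position 0 → W
n=8: only reaches 6(W), 7(W), all W → L
n=9: reaches L-position 8 → W
n=10: reaches L-position 8 → W
n=11: reaches L-position 0 → W
n=12: reaches L-position 4 → W
n=13: reaches L-position 0 → W
n=14: only reaches 7(W), 12(W), 13(W), all W → L
n=15: reaches L-position 14 → W
n=16: reaches L-position 14 → W
n=17: reaches L-position 0 → W
n=18: only reaches 6(W), 15(W), 16(W), 17(W), all W → L
n=19: reaches L-position 0 → W
n=20: reaches L-position 18 → W
n=21: reaches L-position 14 → W
From 21, the L positions reachable in one move are: 14, 18. Any move reaching one of these is winning.

Move to 14.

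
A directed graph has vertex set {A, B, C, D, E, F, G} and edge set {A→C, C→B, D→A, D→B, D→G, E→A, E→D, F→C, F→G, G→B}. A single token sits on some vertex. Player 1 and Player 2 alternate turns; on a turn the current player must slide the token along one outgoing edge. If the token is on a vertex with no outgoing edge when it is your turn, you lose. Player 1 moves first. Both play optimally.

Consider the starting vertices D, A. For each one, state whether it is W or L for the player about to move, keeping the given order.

D: W, A: L

Build the W/L table. Terminal = L. A non-terminal position is W if it has a move to some L; otherwise it is L.
Every edge goes from a vertex to one that appears earlier in the order B, C, A, G, D, E, F, so processing vertices in that order labels each vertex after all of its successors.
B: no outgoing edge → L
C: can move to B, which is L ⇒ W
A: the only move is to C(W), a W ⇒ L
G: can move to B, which is L ⇒ W
D: can move to A, which is L ⇒ W
E: can move to A, which is L ⇒ W
F: moves to G(W), C(W); every one is W ⇒ L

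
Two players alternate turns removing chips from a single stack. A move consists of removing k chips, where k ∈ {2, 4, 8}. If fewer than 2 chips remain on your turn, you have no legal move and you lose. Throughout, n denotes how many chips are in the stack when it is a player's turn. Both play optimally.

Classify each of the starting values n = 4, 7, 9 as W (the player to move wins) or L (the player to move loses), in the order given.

Classify positions by backward induction: terminal positions (no move available) are L. From any other position, the mover wins iff some move reaches an L.
n=0: no move → L
n=1: no move → L
n=2: reaches L-position 0 → W
n=3: reaches L-position 1 → W
n=4: reaches L-position 0 → W
n=5: reaches L-position 1 → W
n=6: only reaches 4(W), 2(W), all W → L
n=7: only reaches 5(W), 3(W), all W → L
n=8: reaches L-position 6 → W
n=9: reaches L-position 7 → W

4: W, 7: L, 9: W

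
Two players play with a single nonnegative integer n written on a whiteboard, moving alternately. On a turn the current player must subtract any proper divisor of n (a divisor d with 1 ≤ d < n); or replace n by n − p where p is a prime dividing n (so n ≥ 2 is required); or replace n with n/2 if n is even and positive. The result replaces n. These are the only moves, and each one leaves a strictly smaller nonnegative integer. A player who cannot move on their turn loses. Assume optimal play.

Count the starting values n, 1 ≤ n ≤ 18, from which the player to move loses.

Use the standard recursion: the mover loses at a terminal position; elsewhere, the mover wins exactly when some move hands the opponent an L position.
n=0: no move → L
n=1: no move → L
n=2: →0(L), so W
n=3: →0(L), so W
n=4: →2(W), 3(W) — all W, so L
n=5: →0(L), so W
n=6: →4(L), so W
n=7: →0(L), so W
n=8: →4(L), so W
n=9: →6(W), 8(W) — all W, so L
n=10: →9(L), so W
n=11: →0(L), so W
n=12: →9(L), so W
n=13: →0(L), so W
n=14: →7(W), 12(W), 13(W) — all W, so L
n=15: →14(L), so W
n=16: →14(L), so W
n=17: →0(L), so W
n=18: →9(L), so W
L entries with 1 ≤ n ≤ 18 (n=0 is outside the asked range and is not counted): n = 1, 4, 9, 14; that makes 4.

4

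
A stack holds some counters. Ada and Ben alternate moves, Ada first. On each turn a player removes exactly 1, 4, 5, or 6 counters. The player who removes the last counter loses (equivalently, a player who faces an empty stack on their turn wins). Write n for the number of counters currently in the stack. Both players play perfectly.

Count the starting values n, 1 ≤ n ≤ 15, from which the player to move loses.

Classify positions by backward induction: terminal positions (no move available) are W. From any other position, the mover wins iff some move reaches an L.
n=0: no move; the opponent has just taken the last counter and therefore loses → W
n=1: only reaches 0(W), which is W → L
n=2: reaches L-position 1 → W
n=3: only reaches 2(W), which is W → L
n=4: reaches L-position 3 → W
n=5: reaches L-position 1 → W
n=6: reaches L-position 1 → W
n=7: reaches L-position 3 → W
n=8: reaches L-position 3 → W
n=9: reaches L-position 3 → W
n=10: only reaches 9(W), 6(W), 5(W), 4(W), all W → L
n=11: reaches L-position 10 → W
n=12: only reaches 11(W), 8(W), 7(W), 6(W), all W → L
n=13: reaches L-position 12 → W
n=14: reaches L-position 10 → W
n=15: reaches L-position 10 → W
L entries with 1 ≤ n ≤ 15 (the range starts at n=1): n = 1, 3, 10, 12; that makes 4.

4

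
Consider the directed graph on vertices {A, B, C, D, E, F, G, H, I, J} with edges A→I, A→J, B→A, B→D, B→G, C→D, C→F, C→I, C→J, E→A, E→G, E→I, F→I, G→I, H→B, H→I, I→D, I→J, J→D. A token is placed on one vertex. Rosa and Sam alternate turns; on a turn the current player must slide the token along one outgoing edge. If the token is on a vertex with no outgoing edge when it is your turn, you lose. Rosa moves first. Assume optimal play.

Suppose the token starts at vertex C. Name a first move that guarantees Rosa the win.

Classify positions by backward induction: terminal positions (no move available) are L. From any other position, the mover wins iff some move reaches an L.
Every edge goes from a vertex to one that appears earlier in the order D, J, I, G, F, A, B, E, C, H, so processing vertices in that order labels each vertex after all of its successors.
D: no outgoing edge → L
J: →D(L), so W
I: →D(L), so W
G: →I(W) only, which is W, so L
F: →I(W) only, which is W, so L
A: →I(W), J(W) — all W, so L
B: →A(L), so W
E: →A(L), so W
C: →F(L), so W
H: →B(W), I(W) — all W, so L
From C, the L positions reachable in one move are: F, D. Any move reaching one of these is winning.

Move to F.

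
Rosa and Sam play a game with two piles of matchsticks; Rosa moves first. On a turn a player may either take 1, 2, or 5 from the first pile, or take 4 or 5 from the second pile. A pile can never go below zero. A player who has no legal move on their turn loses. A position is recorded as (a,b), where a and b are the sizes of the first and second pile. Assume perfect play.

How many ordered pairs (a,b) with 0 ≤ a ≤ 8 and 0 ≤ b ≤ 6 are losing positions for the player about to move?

Build the W/L table. Terminal = L. A non-terminal position is W if it has a move to some L; otherwise it is L.
Every move lowers a or b (never raises either), so fill the grid row by row in increasing a, and left to right within a row: each cell's successors are then already labelled.
      b=0  b=1  b=2  b=3  b=4  b=5  b=6
a=0:    L    L    L    L    W    W    W
a=1:    W    W    W    W    L    L    L
a=2:    W    W    W    W    W    W    W
a=3:    L    L    L    L    W    W    W
a=4:    W    W    W    W    L    L    L
a=5:    W    W    W    W    W    W    W
a=6:    L    L    L    L    W    W    W
a=7:    W    W    W    W    L    L    L
a=8:    W    W    W    W    W    W    W
Cells with no legal move (terminal, hence L): (0,0), (0,1), (0,2), (0,3).
The remaining L cells, each justified by listing all of its moves:
(1,4): →(0,4)(W), (1,0)(W) — all W, so L
(1,5): →(0,5)(W), (1,1)(W), (1,0)(W) — all W, so L
(1,6): →(0,6)(W), (1,2)(W), (1,1)(W) — all W, so L
(3,0): →(2,0)(W), (1,0)(W) — all W, so L
(3,1): →(2,1)(W), (1,1)(W) — all W, so L
(3,2): →(2,2)(W), (1,2)(W) — all W, so L
(3,3): →(2,3)(W), (1,3)(W) — all W, so L
(4,4): →(3,4)(W), (2,4)(W), (4,0)(W) — all W, so L
(4,5): →(3,5)(W), (2,5)(W), (4,1)(W), (4,0)(W) — all W, so L
(4,6): →(3,6)(W), (2,6)(W), (4,2)(W), (4,1)(W) — all W, so L
(6,0): →(5,0)(W), (4,0)(W), (1,0)(W) — all W, so L
(6,1): →(5,1)(W), (4,1)(W), (1,1)(W) — all W, so L
(6,2): →(5,2)(W), (4,2)(W), (1,2)(W) — all W, so L
(6,3): →(5,3)(W), (4,3)(W), (1,3)(W) — all W, so L
(7,4): →(6,4)(W), (5,4)(W), (2,4)(W), (7,0)(W) — all W, so L
(7,5): →(6,5)(W), (5,5)(W), (2,5)(W), (7,1)(W), (7,0)(W) — all W, so L
(7,6): →(6,6)(W), (5,6)(W), (2,6)(W), (7,2)(W), (7,1)(W) — all W, so L
Every other cell has at least one move into one of the L cells above, so it is W.
L cells per row: a=0: 4, a=1: 3, a=2: 0, a=3: 4, a=4: 3, a=5: 0, a=6: 4, a=7: 3, a=8: 0; total 21.

21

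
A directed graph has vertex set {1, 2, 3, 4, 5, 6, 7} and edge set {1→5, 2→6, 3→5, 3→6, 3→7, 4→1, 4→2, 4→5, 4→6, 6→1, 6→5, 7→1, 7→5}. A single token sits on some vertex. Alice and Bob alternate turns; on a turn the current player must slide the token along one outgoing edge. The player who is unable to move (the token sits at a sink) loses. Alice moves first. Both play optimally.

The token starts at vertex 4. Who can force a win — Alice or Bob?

Label each position W (a win for the player to move) or L (a loss). A position with no legal move is L; any other position is W exactly when some move reaches an L, and L when every move reaches a W.
Every edge goes from a vertex to one that appears earlier in the order 5, 1, 6, 7, 2, 4, 3, so processing vertices in that order labels each vertex after all of its successors.
5: no outgoing edge → L
1: reaches L-position 5 → W
6: reaches L-position 5 → W
7: reaches L-position 5 → W
2: only reaches 6(W), which is W → L
4: reaches L-position 2 → W
3: reaches L-position 5 → W
From 4 Alice can move to 2, reaching an L position.

Alice wins.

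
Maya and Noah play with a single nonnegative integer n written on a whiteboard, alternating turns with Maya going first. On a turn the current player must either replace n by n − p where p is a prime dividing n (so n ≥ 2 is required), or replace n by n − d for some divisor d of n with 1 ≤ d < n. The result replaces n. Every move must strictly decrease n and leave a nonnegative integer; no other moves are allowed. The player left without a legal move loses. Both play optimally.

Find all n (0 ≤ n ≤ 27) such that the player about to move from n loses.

Label each position W (a win for the player to move) or L (a loss). A position with no legal move is L; any other position is W exactly when some move reaches an L, and L when every move reaches a W.
n=0: no move → L
n=1: no move → L
n=2: reaches L-position 0 → W
n=3: reaches L-position 0 → W
n=4: only reaches 2(W), 3(W), all W → L
n=5: reaches L-position 0 → W
n=6: reaches L-position 4 → W
n=7: reaches L-position 0 → W
n=8: reaches L-position 4 → W
n=9: only reaches 6(W), 8(W), all W → L
n=10: reaches L-position 9 → W
n=11: reaches L-position 0 → W
n=12: reaches L-position 9 → W
n=13: reaches L-position 0 → W
n=14: only reaches 7(W), 12(W), 13(W), all W → L
n=15: reaches L-position 14 → W
n=16: reaches L-position 14 → W
n=17: reaches L-position 0 → W
n=18: reaches L-position 9 → W
n=19: reaches L-position 0 → W
n=20: only reaches 10(W), 15(W), 16(W), 18(W), 19(W), all W → L
n=21: reaches L-position 14 → W
n=22: reaches L-position 20 → W
n=23: reaches L-position 0 → W
n=24: reaches L-position 20 → W
n=25: reaches L-position 20 → W
n=26: only reaches 13(W), 24(W), 25(W), all W → L
n=27: reaches L-position 26 → W
The losing starting values of n are exactly the entries labelled L in this table (7 of them).

0, 1, 4, 9, 14, 20, 26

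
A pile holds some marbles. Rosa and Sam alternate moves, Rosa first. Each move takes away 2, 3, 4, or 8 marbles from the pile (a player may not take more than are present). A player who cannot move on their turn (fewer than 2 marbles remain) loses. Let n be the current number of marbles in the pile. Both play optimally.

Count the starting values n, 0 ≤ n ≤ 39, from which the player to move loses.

Build the W/L table. Terminal = L. A non-terminal position is W if it has a move to some L; otherwise it is L.
n=0: no move → L
n=1: no move → L
n=2: W (go to 0, an L position)
n=3: W (go to 1, an L position)
n=4: W (go to 1, an L position)
n=5: W (go to 1, an L position)
n=6: L (options 4(W), 3(W), 2(W) are all W)
n=7: L (options 5(W), 4(W), 3(W) are all W)
n=8: W (go to 6, an L position)
n=9: W (go to 7, an L position)
n=10: W (go to 7, an L position)
n=11: W (go to 7, an L position)
n=12: L (options 10(W), 9(W), 8(W), 4(W) are all W)
n=13: L (options 11(W), 10(W), 9(W), 5(W) are all W)
n=14: W (go to 12, an L position)
n=15: W (go to 13, an L position)
n=16: W (go to 13, an L position)
n=17: W (go to 13, an L position)
n=18: L (options 16(W), 15(W), 14(W), 10(W) are all W)
n=19: L (options 17(W), 16(W), 15(W), 11(W) are all W)
n=20: W (go to 18, an L position)
n=21: W (go to 19, an L position)
n=22: W (go to 19, an L position)
n=23: W (go to 19, an L position)
n=24: L (options 22(W), 21(W), 20(W), 16(W) are all W)
n=25: L (options 23(W), 22(W), 21(W), 17(W) are all W)
n=26: W (go to 24, an L position)
n=27: W (go to 25, an L position)
n=28: W (go to 25, an L position)
n=29: W (go to 25, an L position)
n=30: L (options 28(W), 27(W), 26(W), 22(W) are all W)
n=31: L (options 29(W), 28(W), 27(W), 23(W) are all W)
n=32: W (go to 30, an L position)
n=33: W (go to 31, an L position)
n=34: W (go to 31, an L position)
n=35: W (go to 31, an L position)
n=36: L (options 34(W), 33(W), 32(W), 28(W) are all W)
n=37: L (options 35(W), 34(W), 33(W), 29(W) are all W)
n=38: W (go to 36, an L position)
n=39: W (go to 37, an L position)
L entries with 0 ≤ n ≤ 39: n = 0, 1, 6, 7, 12, 13, 18, 19, 24, 25, 30, 31, 36, 37; that makes 14.

14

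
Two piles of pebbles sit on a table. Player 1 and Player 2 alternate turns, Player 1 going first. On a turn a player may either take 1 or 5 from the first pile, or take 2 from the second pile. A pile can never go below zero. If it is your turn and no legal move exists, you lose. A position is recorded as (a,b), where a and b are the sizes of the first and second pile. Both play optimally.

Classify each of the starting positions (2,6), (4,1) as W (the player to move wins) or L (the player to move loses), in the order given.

Classify positions by backward induction: terminal positions (no move available) are L. From any other position, the mover wins iff some move reaches an L.
No move ever increases a pile, so every position that can arise here has a ≤ 4 and b ≤ 6; it is enough to label the cells with 0 ≤ a ≤ 4 and 0 ≤ b ≤ 6.
Every move lowers a or b (never raises either), so fill the grid row by row in increasing a, and left to right within a row: each cell's successors are then already labelled.
      b=0  b=1  b=2  b=3  b=4  b=5  b=6
a=0:    L    L    W    W    L    L    W
a=1:    W    W    L    L    W    W    L
a=2:    L    L    W    W    L    L    W
a=3:    W    W    L    L    W    W    L
a=4:    L    L    W    W    L    L    W
Cells with no legal move (terminal, hence L): (0,0), (0,1).
The remaining L cells, each justified by listing all of its moves:
(0,4): →(0,2)(W) only, which is W, so L
(0,5): →(0,3)(W) only, which is W, so L
(1,2): →(0,2)(W), (1,0)(W) — all W, so L
(1,3): →(0,3)(W), (1,1)(W) — all W, so L
(1,6): →(0,6)(W), (1,4)(W) — all W, so L
(2,0): →(1,0)(W) only, which is W, so L
(2,1): →(1,1)(W) only, which is W, so L
(2,4): →(1,4)(W), (2,2)(W) — all W, so L
(2,5): →(1,5)(W), (2,3)(W) — all W, so L
(3,2): →(2,2)(W), (3,0)(W) — all W, so L
(3,3): →(2,3)(W), (3,1)(W) — all W, so L
(3,6): →(2,6)(W), (3,4)(W) — all W, so L
(4,0): →(3,0)(W) only, which is W, so L
(4,1): →(3,1)(W) only, which is W, so L
(4,4): →(3,4)(W), (4,2)(W) — all W, so L
(4,5): →(3,5)(W), (4,3)(W) — all W, so L
Every other cell has at least one move into one of the L cells above, so it is W.
(2,6): the move to (1,6) reaches an L cell, so W
(4,1): one of the L cells justified above, so L

(2,6): W, (4,1): L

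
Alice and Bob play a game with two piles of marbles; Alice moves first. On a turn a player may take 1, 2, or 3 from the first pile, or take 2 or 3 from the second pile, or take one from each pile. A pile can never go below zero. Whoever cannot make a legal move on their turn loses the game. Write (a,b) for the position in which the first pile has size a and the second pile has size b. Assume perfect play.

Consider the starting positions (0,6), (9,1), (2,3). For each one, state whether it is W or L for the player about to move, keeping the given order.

Positions with no move are L. A position that does have a move is losing for the player to move precisely when every available move leads to a winning position for the opponent. Fill in the labels:
No move ever increases a pile, so every position that can arise here has a ≤ 9 and b ≤ 6; it is enough to label the cells with 0 ≤ a ≤ 9 and 0 ≤ b ≤ 6.
Every move lowers a or b (never raises either), so fill the grid row by row in increasing a, and left to right within a row: each cell's successors are then already labelled.
      b=0  b=1  b=2  b=3  b=4  b=5  b=6
a=0:    L    L    W    W    W    L    L
a=1:    W    W    W    L    L    W    W
a=2:    W    W    L    W    W    W    W
a=3:    W    W    W    W    W    W    W
a=4:    L    L    W    W    W    L    L
a=5:    W    W    W    L    L    W    W
a=6:    W    W    L    W    W    W    W
a=7:    W    W    W    W    W    W    W
a=8:    L    L    W    W    W    L    L
a=9:    W    W    W    L    L    W    W
Cells with no legal move (terminal, hence L): (0,0), (0,1).
The remaining L cells, each justified by listing all of its moves:
(0,5): moves to (0,3)(W), (0,2)(W); every one is W ⇒ L
(0,6): moves to (0,4)(W), (0,3)(W); every one is W ⇒ L
(1,3): moves to (0,3)(W), (1,1)(W), (1,0)(W), (0,2)(W); every one is W ⇒ L
(1,4): moves to (0,4)(W), (1,2)(W), (1,1)(W), (0,3)(W); every one is W ⇒ L
(2,2): moves to (1,2)(W), (0,2)(W), (2,0)(W), (1,1)(W); every one is W ⇒ L
(4,0): moves to (3,0)(W), (2,0)(W), (1,0)(W); every one is W ⇒ L
(4,1): moves to (3,1)(W), (2,1)(W), (1,1)(W), (3,0)(W); every one is W ⇒ L
(4,5): moves to (3,5)(W), (2,5)(W), (1,5)(W), (4,3)(W), (4,2)(W), (3,4)(W); every one is W ⇒ L
(4,6): moves to (3,6)(W), (2,6)(W), (1,6)(W), (4,4)(W), (4,3)(W), (3,5)(W); every one is W ⇒ L
(5,3): moves to (4,3)(W), (3,3)(W), (2,3)(W), (5,1)(W), (5,0)(W), (4,2)(W); every one is W ⇒ L
(5,4): moves to (4,4)(W), (3,4)(W), (2,4)(W), (5,2)(W), (5,1)(W), (4,3)(W); every one is W ⇒ L
(6,2): moves to (5,2)(W), (4,2)(W), (3,2)(W), (6,0)(W), (5,1)(W); every one is W ⇒ L
(8,0): moves to (7,0)(W), (6,0)(W), (5,0)(W); every one is W ⇒ L
(8,1): moves to (7,1)(W), (6,1)(W), (5,1)(W), (7,0)(W); every one is W ⇒ L
(8,5): moves to (7,5)(W), (6,5)(W), (5,5)(W), (8,3)(W), (8,2)(W), (7,4)(W); every one is W ⇒ L
(8,6): moves to (7,6)(W), (6,6)(W), (5,6)(W), (8,4)(W), (8,3)(W), (7,5)(W); every one is W ⇒ L
(9,3): moves to (8,3)(W), (7,3)(W), (6,3)(W), (9,1)(W), (9,0)(W), (8,2)(W); every one is W ⇒ L
(9,4): moves to (8,4)(W), (7,4)(W), (6,4)(W), (9,2)(W), (9,1)(W), (8,3)(W); every one is W ⇒ L
Every other cell has at least one move into one of the L cells above, so it is W.
(0,6): one of the L cells justified above, so L
(9,1): the move to (8,1) reaches an L cell, so W
(2,3): the move to (1,3) reaches an L cell, so W

(0,6): L, (9,1): W, (2,3): W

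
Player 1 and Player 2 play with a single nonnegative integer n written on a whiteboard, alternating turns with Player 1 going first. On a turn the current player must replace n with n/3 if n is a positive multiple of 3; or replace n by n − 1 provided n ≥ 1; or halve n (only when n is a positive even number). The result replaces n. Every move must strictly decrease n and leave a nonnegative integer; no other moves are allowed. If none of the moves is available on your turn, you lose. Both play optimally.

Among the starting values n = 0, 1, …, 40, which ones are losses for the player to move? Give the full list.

0, 2, 5, 7, 9, 11, 13, 16, 19, 23, 25, 28, 30, 34, 36, 40

Classify positions by backward induction: terminal positions (no move available) are L. From any other position, the mover wins iff some move reaches an L.
n=0: no move → L
n=1: reaches L-position 0 → W
n=2: only reaches 1(W), which is W → L
n=3: reaches L-position 2 → W
n=4: reaches L-position 2 → W
n=5: only reaches 4(W), which is W → L
n=6: reaches L-position 2 → W
n=7: only reaches 6(W), which is W → L
n=8: reaches L-position 7 → W
n=9: only reaches 3(W), 8(W), all W → L
n=10: reaches L-position 5 → W
n=11: only reaches 10(W), which is W → L
n=12: reaches L-position 11 → W
n=13: only reaches 12(W), which is W → L
n=14: reaches L-position 7 → W
n=15: reaches L-position 5 → W
n=16: only reaches 8(W), 15(W), all W → L
n=17: reaches L-position 16 → W
n=18: reaches L-position 9 → W
n=19: only reaches 18(W), which is W → L
n=20: reaches L-position 19 → W
n=21: reaches L-position 7 → W
n=22: reaches L-position 11 → W
n=23: only reaches 22(W), which is W → L
n=24: reaches L-position 23 → W
n=25: only reaches 24(W), which is W → L
n=26: reaches L-position 13 → W
n=27: reaches L-position 9 → W
n=28: only reaches 14(W), 27(W), all W → L
n=29: reaches L-position 28 → W
n=30: only reaches 10(W), 15(W), 29(W), all W → L
n=31: reaches L-position 30 → W
n=32: reaches L-position 16 → W
n=33: reaches L-position 11 → W
n=34: only reaches 17(W), 33(W), all W → L
n=35: reaches L-position 34 → W
n=36: only reaches 12(W), 18(W), 35(W), all W → L
n=37: reaches L-position 36 → W
n=38: reaches L-position 19 → W
n=39: reaches L-position 13 → W
n=40: only reaches 20(W), 39(W), all W → L
Reading off the rows marked L gives the requested list; there are 16 such values of n.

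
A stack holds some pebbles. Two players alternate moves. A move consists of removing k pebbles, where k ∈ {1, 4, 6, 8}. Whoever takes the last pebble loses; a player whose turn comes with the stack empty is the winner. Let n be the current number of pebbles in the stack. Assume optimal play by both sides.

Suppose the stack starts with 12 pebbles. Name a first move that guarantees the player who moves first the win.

Remove 4, leaving 8.

Work bottom-up. With no move the player to move wins. Otherwise the position is W if at least one move leads to an L position for the opponent, and L if every move leads to a W.
n=0: no move; the opponent has just taken the last pebble and therefore loses → W
n=1: →0(W) only, which is W, so L
n=2: →1(L), so W
n=3: →2(W) only, which is W, so L
n=4: →3(L), so W
n=5: →1(L), so W
n=6: →5(W), 2(W), 0(W) — all W, so L
n=7: →6(L), so W
n=8: →7(W), 4(W), 2(W), 0(W) — all W, so L
n=9: →8(L), so W
n=10: →6(L), so W
n=11: →3(L), so W
n=12: →8(L), so W
From 12, the L positions reachable in one move are: 8, 6. Any move reaching one of these is winning.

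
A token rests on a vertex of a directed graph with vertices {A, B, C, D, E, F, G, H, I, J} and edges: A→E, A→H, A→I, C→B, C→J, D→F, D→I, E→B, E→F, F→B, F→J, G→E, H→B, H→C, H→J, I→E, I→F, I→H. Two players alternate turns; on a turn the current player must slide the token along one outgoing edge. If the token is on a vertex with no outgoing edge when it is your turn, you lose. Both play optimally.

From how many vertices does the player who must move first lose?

4

Compute win/loss labels from the base case upward. A position with no move is L. Any other position is W if it can reach an L in one move, else L.
Every edge goes from a vertex to one that appears earlier in the order B, J, F, C, E, H, I, G, D, A, so processing vertices in that order labels each vertex after all of its successors.
B: no outgoing edge → L
J: no outgoing edge → L
F: →J(L), so W
C: →J(L), so W
E: →B(L), so W
H: →J(L), so W
I: →H(W), E(W), F(W) — all W, so L
G: →E(W) only, which is W, so L
D: →I(L), so W
A: →I(L), so W
The L vertices are B, G, I, J; that is 4 in all.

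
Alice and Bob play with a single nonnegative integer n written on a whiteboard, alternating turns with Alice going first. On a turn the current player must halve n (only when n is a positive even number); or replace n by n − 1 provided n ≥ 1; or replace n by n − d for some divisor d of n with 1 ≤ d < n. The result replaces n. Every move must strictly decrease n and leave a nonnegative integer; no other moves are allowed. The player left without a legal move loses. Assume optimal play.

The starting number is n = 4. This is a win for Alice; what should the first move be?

Build the W/L table. Terminal = L. A non-terminal position is W if it has a move to some L; otherwise it is L.
n=0: no move → L
n=1: W (go to 0, an L position)
n=2: L (sole option 1(W) is W)
n=3: W (go to 2, an L position)
n=4: W (go to 2, an L position)
From 4, the L positions reachable in one move are: 2.

Move to 2.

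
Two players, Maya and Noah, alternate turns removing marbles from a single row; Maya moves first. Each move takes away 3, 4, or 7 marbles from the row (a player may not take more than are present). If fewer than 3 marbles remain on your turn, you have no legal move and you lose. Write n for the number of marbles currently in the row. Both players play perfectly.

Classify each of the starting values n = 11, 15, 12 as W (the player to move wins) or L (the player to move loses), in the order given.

11: L, 15: W, 12: L

Classify positions by backward induction: terminal positions (no move available) are L. From any other position, the mover wins iff some move reaches an L.
n=0: no move → L
n=1: no move → L
n=2: no move → L
n=3: reaches L-position 0 → W
n=4: reaches L-position 1 → W
n=5: reaches L-position 2 → W
n=6: reaches L-position 2 → W
n=7: reaches L-position 0 → W
n=8: reaches L-position 1 → W
n=9: reaches L-position 2 → W
n=10: only reaches 7(W), 6(W), 3(W), all W → L
n=11: only reaches 8(W), 7(W), 4(W), all W → L
n=12: only reaches 9(W), 8(W), 5(W), all W → L
n=13: reaches L-position 10 → W
n=14: reaches L-position 11 → W
n=15: reaches L-position 12 → W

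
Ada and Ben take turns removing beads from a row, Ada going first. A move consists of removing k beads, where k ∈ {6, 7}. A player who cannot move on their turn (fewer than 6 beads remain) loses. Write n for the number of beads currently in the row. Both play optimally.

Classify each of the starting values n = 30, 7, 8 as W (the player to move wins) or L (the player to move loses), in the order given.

Positions with no move are L. A position that does have a move is losing for the player to move precisely when every available move leads to a winning position for the opponent. Fill in the labels:
n=0: no move → L
n=1: no move → L
n=2: no move → L
n=3: no move → L
n=4: no move → L
n=5: no move → L
n=6: can move to 0, which is L ⇒ W
n=7: can move to 1, which is L ⇒ W
n=8: can move to 2, which is L ⇒ W
n=9: can move to 3, which is L ⇒ W
n=10: can move to 4, which is L ⇒ W
n=11: can move to 5, which is L ⇒ W
n=12: can move to 5, which is L ⇒ W
n=13: moves to 7(W), 6(W); every one is W ⇒ L
n=14: moves to 8(W), 7(W); every one is W ⇒ L
n=15: moves to 9(W), 8(W); every one is W ⇒ L
n=16: moves to 10(W), 9(W); every one is W ⇒ L
n=17: moves to 11(W), 10(W); every one is W ⇒ L
n=18: moves to 12(W), 11(W); every one is W ⇒ L
n=19: can move to 13, which is L ⇒ W
n=20: can move to 14, which is L ⇒ W
n=21: can move to 15, which is L ⇒ W
n=22: can move to 16, which is L ⇒ W
n=23: can move to 17, which is L ⇒ W
n=24: can move to 18, which is L ⇒ W
n=25: can move to 18, which is L ⇒ W
n=26: moves to 20(W), 19(W); every one is W ⇒ L
n=27: moves to 21(W), 20(W); every one is W ⇒ L
n=28: moves to 22(W), 21(W); every one is W ⇒ L
n=29: moves to 23(W), 22(W); every one is W ⇒ L
n=30: moves to 24(W), 23(W); every one is W ⇒ L

30: L, 7: W, 8: W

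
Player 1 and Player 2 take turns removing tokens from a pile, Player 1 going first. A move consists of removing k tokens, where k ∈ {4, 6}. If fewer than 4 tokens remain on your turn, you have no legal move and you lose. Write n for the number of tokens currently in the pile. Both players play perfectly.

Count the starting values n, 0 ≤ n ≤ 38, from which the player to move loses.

Label each position W (a win for the player to move) or L (a loss). A position with no legal move is L; any other position is W exactly when some move reaches an L, and L when every move reaches a W.
n=0: no move → L
n=1: no move → L
n=2: no move → L
n=3: no move → L
n=4: →0(L), so W
n=5: →1(L), so W
n=6: →2(L), so W
n=7: →3(L), so W
n=8: →2(L), so W
n=9: →3(L), so W
n=10: →6(W), 4(W) — all W, so L
n=11: →7(W), 5(W) — all W, so L
n=12: →8(W), 6(W) — all W, so L
n=13: →9(W), 7(W) — all W, so L
n=14: →10(L), so W
n=15: →11(L), so W
n=16: →12(L), so W
n=17: →13(L), so W
n=18: →12(L), so W
n=19: →13(L), so W
n=20: →16(W), 14(W) — all W, so L
n=21: →17(W), 15(W) — all W, so L
n=22: →18(W), 16(W) — all W, so L
n=23: →19(W), 17(W) — all W, so L
n=24: →20(L), so W
n=25: →21(L), so W
n=26: →22(L), so W
n=27: →23(L), so W
n=28: →22(L), so W
n=29: →23(L), so W
n=30: →26(W), 24(W) — all W, so L
n=31: →27(W), 25(W) — all W, so L
n=32: →28(W), 26(W) — all W, so L
n=33: →29(W), 27(W) — all W, so L
n=34: →30(L), so W
n=35: →31(L), so W
n=36: →32(L), so W
n=37: →33(L), so W
n=38: →32(L), so W
L entries with 0 ≤ n ≤ 38: n = 0, 1, 2, 3, 10, 11, 12, 13, 20, 21, 22, 23, 30, 31, 32, 33; that makes 16.

16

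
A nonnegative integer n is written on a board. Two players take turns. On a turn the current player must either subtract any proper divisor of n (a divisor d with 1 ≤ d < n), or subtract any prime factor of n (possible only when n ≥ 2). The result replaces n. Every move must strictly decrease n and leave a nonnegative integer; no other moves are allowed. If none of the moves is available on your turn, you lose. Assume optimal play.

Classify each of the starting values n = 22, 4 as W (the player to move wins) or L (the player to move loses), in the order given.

Build the W/L table. Terminal = L. A non-terminal position is W if it has a move to some L; otherwise it is L.
n=0: no move → L
n=1: no move → L
n=2: reaches L-position 0 → W
n=3: reaches L-position 0 → W
n=4: only reaches 2(W), 3(W), all W → L
n=5: reaches L-position 0 → W
n=6: reaches L-position 4 → W
n=7: reaches L-position 0 → W
n=8: reaches L-position 4 → W
n=9: only reaches 6(W), 8(W), all W → L
n=10: reaches L-position 9 → W
n=11: reaches L-position 0 → W
n=12: reaches L-position 9 → W
n=13: reaches L-position 0 → W
n=14: only reaches 7(W), 12(W), 13(W), all W → L
n=15: reaches L-position 14 → W
n=16: reaches L-position 14 → W
n=17: reaches L-position 0 → W
n=18: reaches L-position 9 → W
n=19: reaches L-position 0 → W
n=20: only reaches 10(W), 15(W), 16(W), 18(W), 19(W), all W → L
n=21: reaches L-position 14 → W
n=22: reaches L-position 20 → W

22: W, 4: L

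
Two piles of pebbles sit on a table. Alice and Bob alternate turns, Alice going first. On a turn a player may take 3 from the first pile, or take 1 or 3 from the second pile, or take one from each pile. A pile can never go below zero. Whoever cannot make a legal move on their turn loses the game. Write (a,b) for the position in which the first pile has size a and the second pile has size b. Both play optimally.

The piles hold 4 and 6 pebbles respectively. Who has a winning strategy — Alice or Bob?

Alice wins.

Compute win/loss labels from the base case upward. A position with no move is L. Any other position is W if it can reach an L in one move, else L.
No move ever increases a pile, so every position that can arise here has a ≤ 4 and b ≤ 6; it is enough to label the cells with 0 ≤ a ≤ 4 and 0 ≤ b ≤ 6.
Every move lowers a or b (never raises either), so fill the grid row by row in increasing a, and left to right within a row: each cell's successors are then already labelled.
      b=0  b=1  b=2  b=3  b=4  b=5  b=6
a=0:    L    W    L    W    L    W    L
a=1:    L    W    L    W    L    W    L
a=2:    L    W    L    W    L    W    L
a=3:    W    W    W    W    W    W    W
a=4:    W    L    W    L    W    L    W
Cells with no legal move (terminal, hence L): (0,0), (1,0), (2,0).
The remaining L cells, each justified by listing all of its moves:
(0,2): only reaches (0,1)(W), which is W → L
(0,4): only reaches (0,3)(W), (0,1)(W), all W → L
(0,6): only reaches (0,5)(W), (0,3)(W), all W → L
(1,2): only reaches (1,1)(W), (0,1)(W), all W → L
(1,4): only reaches (1,3)(W), (1,1)(W), (0,3)(W), all W → L
(1,6): only reaches (1,5)(W), (1,3)(W), (0,5)(W), all W → L
(2,2): only reaches (2,1)(W), (1,1)(W), all W → L
(2,4): only reaches (2,3)(W), (2,1)(W), (1,3)(W), all W → L
(2,6): only reaches (2,5)(W), (2,3)(W), (1,5)(W), all W → L
(4,1): only reaches (1,1)(W), (4,0)(W), (3,0)(W), all W → L
(4,3): only reaches (1,3)(W), (4,2)(W), (4,0)(W), (3,2)(W), all W → L
(4,5): only reaches (1,5)(W), (4,4)(W), (4,2)(W), (3,4)(W), all W → L
Every other cell has at least one move into one of the L cells above, so it is W.
From (4,6) Alice can move to (1,6), reaching an L position.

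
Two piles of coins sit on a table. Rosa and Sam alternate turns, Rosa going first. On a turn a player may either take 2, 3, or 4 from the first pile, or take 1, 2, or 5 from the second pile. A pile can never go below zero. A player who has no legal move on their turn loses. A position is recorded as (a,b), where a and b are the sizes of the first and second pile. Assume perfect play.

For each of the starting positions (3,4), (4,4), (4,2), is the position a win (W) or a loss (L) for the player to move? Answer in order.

Build the W/L table. Terminal = L. A non-terminal position is W if it has a move to some L; otherwise it is L.
No move ever increases a pile, so every position that can arise here has a ≤ 4 and b ≤ 4; it is enough to label the cells with 0 ≤ a ≤ 4 and 0 ≤ b ≤ 4.
Every move lowers a or b (never raises either), so fill the grid row by row in increasing a, and left to right within a row: each cell's successors are then already labelled.
      b=0  b=1  b=2  b=3  b=4
a=0:    L    W    W    L    W
a=1:    L    W    W    L    W
a=2:    W    L    W    W    L
a=3:    W    L    W    W    L
a=4:    W    W    L    W    W
Cells with no legal move (terminal, hence L): (0,0), (1,0).
The remaining L cells, each justified by listing all of its moves:
(0,3): →(0,2)(W), (0,1)(W) — all W, so L
(1,3): →(1,2)(W), (1,1)(W) — all W, so L
(2,1): →(0,1)(W), (2,0)(W) — all W, so L
(2,4): →(0,4)(W), (2,3)(W), (2,2)(W) — all W, so L
(3,1): →(1,1)(W), (0,1)(W), (3,0)(W) — all W, so L
(3,4): →(1,4)(W), (0,4)(W), (3,3)(W), (3,2)(W) — all W, so L
(4,2): →(2,2)(W), (1,2)(W), (0,2)(W), (4,1)(W), (4,0)(W) — all W, so L
Every other cell has at least one move into one of the L cells above, so it is W.
(3,4): one of the L cells justified above, so L
(4,4): the move to (2,4) reaches an L cell, so W
(4,2): one of the L cells justified above, so L

(3,4): L, (4,4): W, (4,2): L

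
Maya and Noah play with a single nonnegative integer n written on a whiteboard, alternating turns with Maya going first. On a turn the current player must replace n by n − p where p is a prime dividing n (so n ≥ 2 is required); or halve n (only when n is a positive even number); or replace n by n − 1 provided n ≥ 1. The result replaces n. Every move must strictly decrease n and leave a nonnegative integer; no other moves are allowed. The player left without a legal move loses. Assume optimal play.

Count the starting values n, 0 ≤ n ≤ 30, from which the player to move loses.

Compute win/loss labels from the base case upward. A position with no move is L. Any other position is W if it can reach an L in one move, else L.
n=0: no move → L
n=1: can move to 0, which is L ⇒ W
n=2: can move to 0, which is L ⇒ W
n=3: can move to 0, which is L ⇒ W
n=4: moves to 2(W), 3(W); every one is W ⇒ L
n=5: can move to 0, which is L ⇒ W
n=6: can move to 4, which is L ⇒ W
n=7: can move to 0, which is L ⇒ W
n=8: can move to 4, which is L ⇒ W
n=9: moves to 6(W), 8(W); every one is W ⇒ L
n=10: can move to 9, which is L ⇒ W
n=11: can move to 0, which is L ⇒ W
n=12: can move to 9, which is L ⇒ W
n=13: can move to 0, which is L ⇒ W
n=14: moves to 7(W), 12(W), 13(W); every one is W ⇒ L
n=15: can move to 14, which is L ⇒ W
n=16: can move to 14, which is L ⇒ W
n=17: can move to 0, which is L ⇒ W
n=18: can move to 9, which is L ⇒ W
n=19: can move to 0, which is L ⇒ W
n=20: moves to 10(W), 15(W), 18(W), 19(W); every one is W ⇒ L
n=21: can move to 14, which is L ⇒ W
n=22: can move to 20, which is L ⇒ W
n=23: can move to 0, which is L ⇒ W
n=24: moves to 12(W), 21(W), 22(W), 23(W); every one is W ⇒ L
n=25: can move to 20, which is L ⇒ W
n=26: can move to 24, which is L ⇒ W
n=27: can move to 24, which is L ⇒ W
n=28: can move to 14, which is L ⇒ W
n=29: can move to 0, which is L ⇒ W
n=30: moves to 15(W), 25(W), 27(W), 28(W), 29(W); every one is W ⇒ L
L entries with 0 ≤ n ≤ 30: n = 0, 4, 9, 14, 20, 24, 30; that makes 7.

7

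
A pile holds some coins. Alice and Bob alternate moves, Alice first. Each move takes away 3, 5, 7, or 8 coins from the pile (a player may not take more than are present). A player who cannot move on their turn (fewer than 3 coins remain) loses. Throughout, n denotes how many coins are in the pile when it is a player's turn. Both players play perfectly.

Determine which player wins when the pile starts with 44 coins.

Bob wins.

Compute win/loss labels from the base case upward. A position with no move is L. Any other position is W if it can reach an L in one move, else L.
n=0: no move → L
n=1: no move → L
n=2: no move → L
n=3: →0(L), so W
n=4: →1(L), so W
n=5: →2(L), so W
n=6: →1(L), so W
n=7: →2(L), so W
n=8: →1(L), so W
n=9: →2(L), so W
n=10: →2(L), so W
n=11: →8(W), 6(W), 4(W), 3(W) — all W, so L
n=12: →9(W), 7(W), 5(W), 4(W) — all W, so L
n=13: →10(W), 8(W), 6(W), 5(W) — all W, so L
n=14: →11(L), so W
n=15: →12(L), so W
n=16: →13(L), so W
n=17: →12(L), so W
n=18: →13(L), so W
n=19: →12(L), so W
n=20: →13(L), so W
n=21: →13(L), so W
n=22: →19(W), 17(W), 15(W), 14(W) — all W, so L
n=23: →20(W), 18(W), 16(W), 15(W) — all W, so L
n=24: →21(W), 19(W), 17(W), 16(W) — all W, so L
n=25: →22(L), so W
n=26: →23(L), so W
n=27: →24(L), so W
n=28: →23(L), so W
n=29: →24(L), so W
n=30: →23(L), so W
n=31: →24(L), so W
n=32: →24(L), so W
n=33: →30(W), 28(W), 26(W), 25(W) — all W, so L
n=34: →31(W), 29(W), 27(W), 26(W) — all W, so L
n=35: →32(W), 30(W), 28(W), 27(W) — all W, so L
n=36: →33(L), so W
n=37: →34(L), so W
n=38: →35(L), so W
n=39: →34(L), so W
n=40: →35(L), so W
n=41: →34(L), so W
n=42: →35(L), so W
n=43: →35(L), so W
n=44: →41(W), 39(W), 37(W), 36(W) — all W, so L
Every move from 44 reaches a W position, so the mover loses.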